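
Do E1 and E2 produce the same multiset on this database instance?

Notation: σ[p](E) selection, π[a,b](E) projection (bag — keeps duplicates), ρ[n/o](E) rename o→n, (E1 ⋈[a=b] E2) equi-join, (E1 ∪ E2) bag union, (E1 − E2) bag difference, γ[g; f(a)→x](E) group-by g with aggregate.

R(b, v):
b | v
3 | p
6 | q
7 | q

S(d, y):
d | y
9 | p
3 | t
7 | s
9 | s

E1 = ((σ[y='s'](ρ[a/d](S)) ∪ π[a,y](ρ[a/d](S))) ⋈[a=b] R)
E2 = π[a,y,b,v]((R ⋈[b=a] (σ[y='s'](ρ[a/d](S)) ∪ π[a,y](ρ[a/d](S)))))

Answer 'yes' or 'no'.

E1 per-node cardinality:
  S → 4
  ρ[a/d](S) → 4
  σ[y='s'](ρ[a/d](S)) → 2
  S → 4
  ρ[a/d](S) → 4
  π[a,y](ρ[a/d](S)) → 4
  (σ[y='s'](ρ[a/d](S)) ∪ π[a,y](ρ[a/d](S))) → 6
  R → 3
  ((σ[y='s'](ρ[a/d](S)) ∪ π[a,y](ρ[a/d](S))) ⋈[a=b] R) → 3
E2 per-node cardinality:
  R → 3
  S → 4
  ρ[a/d](S) → 4
  σ[y='s'](ρ[a/d](S)) → 2
  S → 4
  ρ[a/d](S) → 4
  π[a,y](ρ[a/d](S)) → 4
  (σ[y='s'](ρ[a/d](S)) ∪ π[a,y](ρ[a/d](S))) → 6
  (R ⋈[b=a] (σ[y='s'](ρ[a/d](S)) ∪ π[a,y](ρ[a/d](S)))) → 3
  π[a,y,b,v]((R ⋈[b=a] (σ[y='s'](ρ[a/d](S)) ∪ π[a,y](ρ[a/d](S))))) → 3

E1 and E2 produce the same multiset:
a | y | b | v
3 | t | 3 | p
7 | s | 7 | q
7 | s | 7 | q

yes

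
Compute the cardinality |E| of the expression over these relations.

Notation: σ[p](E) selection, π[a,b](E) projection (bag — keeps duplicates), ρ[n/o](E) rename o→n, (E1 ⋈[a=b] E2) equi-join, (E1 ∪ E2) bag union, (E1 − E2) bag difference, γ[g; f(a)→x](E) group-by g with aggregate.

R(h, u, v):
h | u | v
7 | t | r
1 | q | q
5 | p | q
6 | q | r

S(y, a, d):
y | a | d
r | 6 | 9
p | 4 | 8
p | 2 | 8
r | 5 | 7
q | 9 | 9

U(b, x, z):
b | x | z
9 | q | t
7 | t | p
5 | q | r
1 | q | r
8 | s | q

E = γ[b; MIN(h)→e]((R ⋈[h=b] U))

Per-node cardinality:
  R → 4
  U → 5
  (R ⋈[h=b] U) → 3
  γ[b; MIN(h)→e]((R ⋈[h=b] U)) → 3

|E| = 3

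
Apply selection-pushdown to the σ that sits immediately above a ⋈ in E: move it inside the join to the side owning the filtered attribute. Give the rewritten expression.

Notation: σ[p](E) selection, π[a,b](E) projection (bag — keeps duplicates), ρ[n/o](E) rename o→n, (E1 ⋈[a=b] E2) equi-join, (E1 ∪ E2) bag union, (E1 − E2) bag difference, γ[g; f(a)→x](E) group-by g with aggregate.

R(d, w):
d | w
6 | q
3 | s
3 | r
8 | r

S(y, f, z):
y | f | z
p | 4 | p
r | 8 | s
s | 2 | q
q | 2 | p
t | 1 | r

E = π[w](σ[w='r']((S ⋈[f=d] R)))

σ filters on w, owned by the right side.
E' = π[w]((S ⋈[f=d] σ[w='r'](R)))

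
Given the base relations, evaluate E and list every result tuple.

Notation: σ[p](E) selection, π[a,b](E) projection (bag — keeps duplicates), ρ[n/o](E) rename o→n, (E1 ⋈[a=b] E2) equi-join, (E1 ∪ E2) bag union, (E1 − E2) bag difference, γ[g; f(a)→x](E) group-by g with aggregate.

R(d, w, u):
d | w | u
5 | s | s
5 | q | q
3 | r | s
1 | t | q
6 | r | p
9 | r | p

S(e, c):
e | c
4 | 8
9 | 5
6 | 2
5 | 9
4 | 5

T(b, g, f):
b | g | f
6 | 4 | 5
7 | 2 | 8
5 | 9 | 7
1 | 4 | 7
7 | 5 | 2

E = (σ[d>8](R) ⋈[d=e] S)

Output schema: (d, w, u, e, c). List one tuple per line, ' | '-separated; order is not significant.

Per-node cardinality:
  R → 6
  σ[d>8](R) → 1
  S → 5
  (σ[d>8](R) ⋈[d=e] S) → 1

== RESULT ==
d | w | u | e | c
9 | r | p | 9 | 5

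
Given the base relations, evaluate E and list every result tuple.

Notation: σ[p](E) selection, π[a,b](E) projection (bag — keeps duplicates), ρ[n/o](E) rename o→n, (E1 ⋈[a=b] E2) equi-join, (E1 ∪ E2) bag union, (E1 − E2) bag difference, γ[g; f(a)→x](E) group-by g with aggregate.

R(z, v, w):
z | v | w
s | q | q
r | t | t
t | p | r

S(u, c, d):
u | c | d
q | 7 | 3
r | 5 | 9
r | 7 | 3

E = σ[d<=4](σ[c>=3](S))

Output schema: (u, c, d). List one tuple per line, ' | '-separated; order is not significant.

Subexpression sizes:
  S → 3
  σ[c>=3](S) → 3
  σ[d<=4](σ[c>=3](S)) → 2

== RESULT ==
u | c | d
q | 7 | 3
r | 7 | 3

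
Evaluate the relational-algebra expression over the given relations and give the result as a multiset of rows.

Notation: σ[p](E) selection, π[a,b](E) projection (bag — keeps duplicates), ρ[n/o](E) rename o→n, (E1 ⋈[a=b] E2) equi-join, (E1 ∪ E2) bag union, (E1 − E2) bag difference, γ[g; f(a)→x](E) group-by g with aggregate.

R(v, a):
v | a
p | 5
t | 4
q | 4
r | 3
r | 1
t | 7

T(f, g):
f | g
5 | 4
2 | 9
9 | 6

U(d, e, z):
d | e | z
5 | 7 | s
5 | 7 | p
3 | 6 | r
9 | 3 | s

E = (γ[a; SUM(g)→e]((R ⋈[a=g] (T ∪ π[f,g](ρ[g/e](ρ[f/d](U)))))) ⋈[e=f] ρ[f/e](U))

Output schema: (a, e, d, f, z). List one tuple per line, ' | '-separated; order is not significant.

Stepwise |·|:
  R → 6
  T → 3
  U → 4
  ρ[f/d](U) → 4
  ρ[g/e](ρ[f/d](U)) → 4
  π[f,g](ρ[g/e](ρ[f/d](U))) → 4
  (T ∪ π[f,g](ρ[g/e](ρ[f/d](U)))) → 7
  (R ⋈[a=g] (T ∪ π[f,g](ρ[g/e](ρ[f/d](U))))) → 5
  γ[a; SUM(g)→e]((R ⋈[a=g] (T ∪ π[f,g](ρ[g/e](ρ[f/d](U)))))) → 3
  U → 4
  ρ[f/e](U) → 4
  (γ[a; SUM(g)→e]((R ⋈[a=g] (T ∪ π[f,g](ρ[g/e](ρ[f/d](U)))))) ⋈[e=f] ρ[f/e](U)) → 1

== RESULT ==
a | e | d | f | z
3 | 3 | 9 | 3 | s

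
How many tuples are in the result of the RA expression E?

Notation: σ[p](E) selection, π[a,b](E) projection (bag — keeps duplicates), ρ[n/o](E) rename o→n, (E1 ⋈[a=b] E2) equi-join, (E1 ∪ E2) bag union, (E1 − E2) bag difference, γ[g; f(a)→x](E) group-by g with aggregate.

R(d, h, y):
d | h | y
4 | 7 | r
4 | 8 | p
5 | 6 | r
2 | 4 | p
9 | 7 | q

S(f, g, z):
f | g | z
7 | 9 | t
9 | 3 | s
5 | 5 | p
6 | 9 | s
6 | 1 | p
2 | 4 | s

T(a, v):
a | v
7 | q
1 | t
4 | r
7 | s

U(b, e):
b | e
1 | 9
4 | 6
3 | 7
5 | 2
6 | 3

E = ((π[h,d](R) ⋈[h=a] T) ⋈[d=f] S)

Row counts bottom-up:
  R → 5
  π[h,d](R) → 5
  T → 4
  (π[h,d](R) ⋈[h=a] T) → 5
  S → 6
  ((π[h,d](R) ⋈[h=a] T) ⋈[d=f] S) → 3

|E| = 3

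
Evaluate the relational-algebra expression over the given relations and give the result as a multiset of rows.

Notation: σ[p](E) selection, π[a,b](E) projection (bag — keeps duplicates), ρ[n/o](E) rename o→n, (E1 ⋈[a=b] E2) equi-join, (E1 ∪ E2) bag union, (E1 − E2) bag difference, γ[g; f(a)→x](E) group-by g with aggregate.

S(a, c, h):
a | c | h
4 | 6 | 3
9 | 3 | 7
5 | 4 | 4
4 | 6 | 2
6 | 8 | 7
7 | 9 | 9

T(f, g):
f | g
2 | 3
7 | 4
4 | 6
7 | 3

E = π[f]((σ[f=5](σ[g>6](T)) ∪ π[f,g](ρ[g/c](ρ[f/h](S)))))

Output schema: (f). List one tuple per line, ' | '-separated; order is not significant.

Per-node cardinality:
  T → 4
  σ[g>6](T) → 0
  σ[f=5](σ[g>6](T)) → 0
  S → 6
  ρ[f/h](S) → 6
  ρ[g/c](ρ[f/h](S)) → 6
  π[f,g](ρ[g/c](ρ[f/h](S))) → 6
  (σ[f=5](σ[g>6](T)) ∪ π[f,g](ρ[g/c](ρ[f/h](S)))) → 6
  π[f]((σ[f=5](σ[g>6](T)) ∪ π[f,g](ρ[g/c](ρ[f/h](S))))) → 6

== RESULT ==
f
2
3
4
7
7
9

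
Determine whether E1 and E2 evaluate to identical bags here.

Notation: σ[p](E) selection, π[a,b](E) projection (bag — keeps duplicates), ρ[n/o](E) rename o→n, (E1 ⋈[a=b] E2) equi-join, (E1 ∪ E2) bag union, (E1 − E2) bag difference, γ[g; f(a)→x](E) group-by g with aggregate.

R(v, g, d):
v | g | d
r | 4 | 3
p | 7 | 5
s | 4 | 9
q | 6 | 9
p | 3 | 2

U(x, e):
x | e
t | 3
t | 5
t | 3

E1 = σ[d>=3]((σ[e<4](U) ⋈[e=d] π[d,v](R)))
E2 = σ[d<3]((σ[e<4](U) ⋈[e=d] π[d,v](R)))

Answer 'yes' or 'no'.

E1 per-node cardinality:
  U → 3
  σ[e<4](U) → 2
  R → 5
  π[d,v](R) → 5
  (σ[e<4](U) ⋈[e=d] π[d,v](R)) → 2
  σ[d>=3]((σ[e<4](U) ⋈[e=d] π[d,v](R))) → 2
E2 per-node cardinality:
  U → 3
  σ[e<4](U) → 2
  R → 5
  π[d,v](R) → 5
  (σ[e<4](U) ⋈[e=d] π[d,v](R)) → 2
  σ[d<3]((σ[e<4](U) ⋈[e=d] π[d,v](R))) → 0

E1 result:
x | e | d | v
t | 3 | 3 | r
t | 3 | 3 | r
E2 result:
x | e | d | v
(0 rows)
Witness: ('t', 3, 3, 'r') appears 2× in E1 but 0× in E2.

no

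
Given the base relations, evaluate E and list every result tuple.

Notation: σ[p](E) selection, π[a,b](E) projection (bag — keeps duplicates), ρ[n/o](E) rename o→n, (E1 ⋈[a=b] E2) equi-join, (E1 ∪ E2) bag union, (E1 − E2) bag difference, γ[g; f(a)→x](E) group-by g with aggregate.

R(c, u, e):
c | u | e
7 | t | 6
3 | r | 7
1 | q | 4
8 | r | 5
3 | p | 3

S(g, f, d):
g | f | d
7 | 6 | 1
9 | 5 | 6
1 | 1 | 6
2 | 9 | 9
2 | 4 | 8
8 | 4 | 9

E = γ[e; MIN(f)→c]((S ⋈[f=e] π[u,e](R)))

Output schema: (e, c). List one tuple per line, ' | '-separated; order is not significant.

Stepwise |·|:
  S → 6
  R → 5
  π[u,e](R) → 5
  (S ⋈[f=e] π[u,e](R)) → 4
  γ[e; MIN(f)→c]((S ⋈[f=e] π[u,e](R))) → 3

== RESULT ==
e | c
4 | 4
5 | 5
6 | 6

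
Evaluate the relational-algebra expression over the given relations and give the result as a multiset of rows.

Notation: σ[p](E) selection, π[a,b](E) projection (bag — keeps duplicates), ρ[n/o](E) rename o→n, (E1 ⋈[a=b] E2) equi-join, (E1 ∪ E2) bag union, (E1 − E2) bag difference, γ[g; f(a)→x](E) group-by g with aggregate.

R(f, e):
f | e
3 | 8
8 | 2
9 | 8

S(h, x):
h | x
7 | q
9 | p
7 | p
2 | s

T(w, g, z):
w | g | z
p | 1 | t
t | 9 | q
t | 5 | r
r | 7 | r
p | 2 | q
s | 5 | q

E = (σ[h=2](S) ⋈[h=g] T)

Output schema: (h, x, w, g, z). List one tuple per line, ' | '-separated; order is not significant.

Subexpression sizes:
  S → 4
  σ[h=2](S) → 1
  T → 6
  (σ[h=2](S) ⋈[h=g] T) → 1

== RESULT ==
h | x | w | g | z
2 | s | p | 2 | q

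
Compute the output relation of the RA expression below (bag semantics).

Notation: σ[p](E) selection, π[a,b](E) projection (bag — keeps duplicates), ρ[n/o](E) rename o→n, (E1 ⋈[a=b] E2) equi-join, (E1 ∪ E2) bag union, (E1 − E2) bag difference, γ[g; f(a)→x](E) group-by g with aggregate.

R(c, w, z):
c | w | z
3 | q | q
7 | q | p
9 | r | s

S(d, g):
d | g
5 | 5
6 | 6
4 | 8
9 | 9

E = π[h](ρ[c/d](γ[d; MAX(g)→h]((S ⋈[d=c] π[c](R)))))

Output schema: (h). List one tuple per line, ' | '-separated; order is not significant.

Per-node cardinality:
  S → 4
  R → 3
  π[c](R) → 3
  (S ⋈[d=c] π[c](R)) → 1
  γ[d; MAX(g)→h]((S ⋈[d=c] π[c](R))) → 1
  ρ[c/d](γ[d; MAX(g)→h]((S ⋈[d=c] π[c](R)))) → 1
  π[h](ρ[c/d](γ[d; MAX(g)→h]((S ⋈[d=c] π[c](R))))) → 1

== RESULT ==
h
9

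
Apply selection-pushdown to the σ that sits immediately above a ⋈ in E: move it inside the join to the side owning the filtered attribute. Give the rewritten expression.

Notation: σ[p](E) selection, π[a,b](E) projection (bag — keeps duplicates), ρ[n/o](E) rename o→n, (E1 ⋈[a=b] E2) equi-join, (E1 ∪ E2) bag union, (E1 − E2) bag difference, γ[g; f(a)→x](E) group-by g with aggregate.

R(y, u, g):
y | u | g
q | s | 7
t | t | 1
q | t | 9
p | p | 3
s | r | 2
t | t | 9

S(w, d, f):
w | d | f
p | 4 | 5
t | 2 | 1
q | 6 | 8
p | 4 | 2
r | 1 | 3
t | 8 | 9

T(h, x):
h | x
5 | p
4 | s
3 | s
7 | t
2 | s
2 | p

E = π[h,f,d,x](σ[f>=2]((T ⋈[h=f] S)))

σ filters on f, owned by the right side.
E' = π[h,f,d,x]((T ⋈[h=f] σ[f>=2](S)))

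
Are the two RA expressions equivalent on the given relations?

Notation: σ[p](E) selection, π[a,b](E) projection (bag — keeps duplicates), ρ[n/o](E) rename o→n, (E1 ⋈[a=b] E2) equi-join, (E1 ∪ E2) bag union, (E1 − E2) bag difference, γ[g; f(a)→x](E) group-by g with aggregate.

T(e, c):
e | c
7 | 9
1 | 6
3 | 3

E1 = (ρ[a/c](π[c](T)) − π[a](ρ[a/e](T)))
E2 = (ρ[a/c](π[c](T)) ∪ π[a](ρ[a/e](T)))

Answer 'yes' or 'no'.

E1 subexpression sizes:
  T → 3
  π[c](T) → 3
  ρ[a/c](π[c](T)) → 3
  T → 3
  ρ[a/e](T) → 3
  π[a](ρ[a/e](T)) → 3
  (ρ[a/c](π[c](T)) − π[a](ρ[a/e](T))) → 2
E2 subexpression sizes:
  T → 3
  π[c](T) → 3
  ρ[a/c](π[c](T)) → 3
  T → 3
  ρ[a/e](T) → 3
  π[a](ρ[a/e](T)) → 3
  (ρ[a/c](π[c](T)) ∪ π[a](ρ[a/e](T))) → 6

E1 result:
a
6
9
E2 result:
a
1
3
3
6
7
9
Witness: (1,) appears 0× in E1 but 1× in E2.

no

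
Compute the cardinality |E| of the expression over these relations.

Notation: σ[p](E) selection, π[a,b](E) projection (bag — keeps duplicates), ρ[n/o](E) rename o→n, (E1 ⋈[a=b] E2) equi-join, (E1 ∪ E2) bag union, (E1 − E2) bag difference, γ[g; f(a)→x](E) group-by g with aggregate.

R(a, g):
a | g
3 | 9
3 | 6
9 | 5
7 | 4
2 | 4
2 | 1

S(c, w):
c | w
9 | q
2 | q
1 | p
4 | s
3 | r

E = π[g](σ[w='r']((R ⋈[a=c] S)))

Per-node cardinality:
  R → 6
  S → 5
  (R ⋈[a=c] S) → 5
  σ[w='r']((R ⋈[a=c] S)) → 2
  π[g](σ[w='r']((R ⋈[a=c] S))) → 2

|E| = 2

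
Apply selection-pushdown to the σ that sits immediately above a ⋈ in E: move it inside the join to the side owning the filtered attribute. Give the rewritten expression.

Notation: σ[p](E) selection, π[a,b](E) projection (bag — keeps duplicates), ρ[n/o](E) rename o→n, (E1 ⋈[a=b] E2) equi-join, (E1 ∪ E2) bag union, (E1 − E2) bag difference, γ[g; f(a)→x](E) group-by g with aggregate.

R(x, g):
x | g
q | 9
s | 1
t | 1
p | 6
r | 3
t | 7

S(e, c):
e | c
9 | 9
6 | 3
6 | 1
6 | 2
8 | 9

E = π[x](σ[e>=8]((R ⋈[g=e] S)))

σ filters on e, owned by the right side.
E' = π[x]((R ⋈[g=e] σ[e>=8](S)))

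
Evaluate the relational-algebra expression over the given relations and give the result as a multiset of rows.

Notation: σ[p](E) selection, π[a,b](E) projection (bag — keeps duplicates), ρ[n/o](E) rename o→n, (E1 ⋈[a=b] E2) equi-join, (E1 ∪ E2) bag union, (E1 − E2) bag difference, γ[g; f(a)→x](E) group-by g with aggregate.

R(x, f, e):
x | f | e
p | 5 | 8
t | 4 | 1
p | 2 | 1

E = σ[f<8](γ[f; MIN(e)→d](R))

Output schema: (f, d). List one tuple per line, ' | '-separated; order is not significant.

Subexpression sizes:
  R → 3
  γ[f; MIN(e)→d](R) → 3
  σ[f<8](γ[f; MIN(e)→d](R)) → 3

== RESULT ==
f | d
2 | 1
4 | 1
5 | 8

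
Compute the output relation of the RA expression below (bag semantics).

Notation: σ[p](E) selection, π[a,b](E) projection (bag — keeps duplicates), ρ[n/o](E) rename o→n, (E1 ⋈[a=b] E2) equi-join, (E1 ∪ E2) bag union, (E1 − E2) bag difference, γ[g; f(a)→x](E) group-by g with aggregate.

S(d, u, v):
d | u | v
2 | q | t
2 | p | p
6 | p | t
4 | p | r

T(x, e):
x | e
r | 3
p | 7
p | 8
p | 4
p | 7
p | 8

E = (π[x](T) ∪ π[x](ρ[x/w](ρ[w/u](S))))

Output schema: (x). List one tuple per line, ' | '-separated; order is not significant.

Row counts bottom-up:
  T → 6
  π[x](T) → 6
  S → 4
  ρ[w/u](S) → 4
  ρ[x/w](ρ[w/u](S)) → 4
  π[x](ρ[x/w](ρ[w/u](S))) → 4
  (π[x](T) ∪ π[x](ρ[x/w](ρ[w/u](S)))) → 10

== RESULT ==
x
p
p
p
p
p
p
p
p
q
r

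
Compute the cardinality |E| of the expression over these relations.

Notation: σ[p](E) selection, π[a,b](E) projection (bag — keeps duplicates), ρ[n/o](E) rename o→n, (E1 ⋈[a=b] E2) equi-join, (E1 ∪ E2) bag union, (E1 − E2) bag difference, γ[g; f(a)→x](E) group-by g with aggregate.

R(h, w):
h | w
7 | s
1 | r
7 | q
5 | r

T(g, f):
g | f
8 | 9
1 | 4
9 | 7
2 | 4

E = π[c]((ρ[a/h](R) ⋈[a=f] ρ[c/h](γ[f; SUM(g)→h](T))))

Stepwise |·|:
  R → 4
  ρ[a/h](R) → 4
  T → 4
  γ[f; SUM(g)→h](T) → 3
  ρ[c/h](γ[f; SUM(g)→h](T)) → 3
  (ρ[a/h](R) ⋈[a=f] ρ[c/h](γ[f; SUM(g)→h](T))) → 2
  π[c]((ρ[a/h](R) ⋈[a=f] ρ[c/h](γ[f; SUM(g)→h](T)))) → 2

|E| = 2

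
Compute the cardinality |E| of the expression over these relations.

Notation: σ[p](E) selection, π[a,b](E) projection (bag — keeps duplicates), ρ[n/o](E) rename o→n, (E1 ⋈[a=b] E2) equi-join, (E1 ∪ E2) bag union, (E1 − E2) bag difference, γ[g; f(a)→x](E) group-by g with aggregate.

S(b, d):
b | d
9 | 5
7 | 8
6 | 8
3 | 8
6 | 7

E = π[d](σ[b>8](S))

Subexpression sizes:
  S → 5
  σ[b>8](S) → 1
  π[d](σ[b>8](S)) → 1

|E| = 1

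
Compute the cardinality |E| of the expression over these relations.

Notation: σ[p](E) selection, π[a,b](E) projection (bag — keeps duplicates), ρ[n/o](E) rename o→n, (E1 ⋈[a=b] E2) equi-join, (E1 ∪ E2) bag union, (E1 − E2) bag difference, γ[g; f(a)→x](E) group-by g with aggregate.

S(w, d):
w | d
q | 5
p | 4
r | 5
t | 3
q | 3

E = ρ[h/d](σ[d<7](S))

Stepwise |·|:
  S → 5
  σ[d<7](S) → 5
  ρ[h/d](σ[d<7](S)) → 5

|E| = 5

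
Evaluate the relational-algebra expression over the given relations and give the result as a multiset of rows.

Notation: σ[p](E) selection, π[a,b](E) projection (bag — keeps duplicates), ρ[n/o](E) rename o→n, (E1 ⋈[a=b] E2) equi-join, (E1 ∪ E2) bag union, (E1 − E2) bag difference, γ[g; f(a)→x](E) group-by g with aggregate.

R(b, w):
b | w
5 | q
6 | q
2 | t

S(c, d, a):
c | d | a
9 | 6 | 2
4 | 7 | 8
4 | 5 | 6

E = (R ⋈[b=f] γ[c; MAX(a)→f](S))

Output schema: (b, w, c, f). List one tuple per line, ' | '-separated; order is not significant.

Row counts bottom-up:
  R → 3
  S → 3
  γ[c; MAX(a)→f](S) → 2
  (R ⋈[b=f] γ[c; MAX(a)→f](S)) → 1

== RESULT ==
b | w | c | f
2 | t | 9 | 2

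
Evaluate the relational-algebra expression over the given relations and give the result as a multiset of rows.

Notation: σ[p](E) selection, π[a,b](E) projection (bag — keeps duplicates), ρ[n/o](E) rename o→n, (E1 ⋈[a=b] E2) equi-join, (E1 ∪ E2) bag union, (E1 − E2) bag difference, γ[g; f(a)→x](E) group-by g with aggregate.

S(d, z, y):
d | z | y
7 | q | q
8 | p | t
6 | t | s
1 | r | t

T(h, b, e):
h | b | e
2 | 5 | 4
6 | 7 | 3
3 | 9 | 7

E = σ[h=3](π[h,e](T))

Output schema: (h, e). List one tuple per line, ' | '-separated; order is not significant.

Per-node cardinality:
  T → 3
  π[h,e](T) → 3
  σ[h=3](π[h,e](T)) → 1

== RESULT ==
h | e
3 | 7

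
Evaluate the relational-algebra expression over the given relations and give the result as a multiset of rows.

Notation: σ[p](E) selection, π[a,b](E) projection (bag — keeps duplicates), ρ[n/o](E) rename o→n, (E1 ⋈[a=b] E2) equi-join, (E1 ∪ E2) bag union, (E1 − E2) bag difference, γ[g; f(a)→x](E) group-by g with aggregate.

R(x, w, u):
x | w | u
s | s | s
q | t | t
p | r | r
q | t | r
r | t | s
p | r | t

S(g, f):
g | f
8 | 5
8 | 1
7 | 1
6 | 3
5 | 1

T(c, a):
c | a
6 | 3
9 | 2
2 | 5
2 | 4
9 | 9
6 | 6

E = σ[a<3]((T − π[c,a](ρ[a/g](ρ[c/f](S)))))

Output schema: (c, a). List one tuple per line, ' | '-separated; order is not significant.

Subexpression sizes:
  T → 6
  S → 5
  ρ[c/f](S) → 5
  ρ[a/g](ρ[c/f](S)) → 5
  π[c,a](ρ[a/g](ρ[c/f](S))) → 5
  (T − π[c,a](ρ[a/g](ρ[c/f](S)))) → 6
  σ[a<3]((T − π[c,a](ρ[a/g](ρ[c/f](S))))) → 1

== RESULT ==
c | a
9 | 2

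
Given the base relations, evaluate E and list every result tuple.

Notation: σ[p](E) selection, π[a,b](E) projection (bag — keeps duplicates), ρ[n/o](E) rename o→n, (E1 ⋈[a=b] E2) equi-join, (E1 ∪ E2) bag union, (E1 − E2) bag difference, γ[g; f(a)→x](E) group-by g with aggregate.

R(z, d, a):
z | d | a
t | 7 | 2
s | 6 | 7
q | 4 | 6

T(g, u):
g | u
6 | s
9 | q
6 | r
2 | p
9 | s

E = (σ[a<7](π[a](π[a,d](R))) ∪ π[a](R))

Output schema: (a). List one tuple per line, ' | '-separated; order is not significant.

Row counts bottom-up:
  R → 3
  π[a,d](R) → 3
  π[a](π[a,d](R)) → 3
  σ[a<7](π[a](π[a,d](R))) → 2
  R → 3
  π[a](R) → 3
  (σ[a<7](π[a](π[a,d](R))) ∪ π[a](R)) → 5

== RESULT ==
a
2
2
6
6
7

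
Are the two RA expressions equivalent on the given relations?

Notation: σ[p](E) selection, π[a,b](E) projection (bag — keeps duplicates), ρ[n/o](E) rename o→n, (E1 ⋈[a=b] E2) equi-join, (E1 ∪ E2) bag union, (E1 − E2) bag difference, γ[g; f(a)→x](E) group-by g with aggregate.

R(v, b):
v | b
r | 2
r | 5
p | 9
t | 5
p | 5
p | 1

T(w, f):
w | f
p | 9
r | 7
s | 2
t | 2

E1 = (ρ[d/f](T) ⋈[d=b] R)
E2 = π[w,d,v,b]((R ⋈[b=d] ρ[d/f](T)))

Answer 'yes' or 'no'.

E1 stepwise |·|:
  T → 4
  ρ[d/f](T) → 4
  R → 6
  (ρ[d/f](T) ⋈[d=b] R) → 3
E2 stepwise |·|:
  R → 6
  T → 4
  ρ[d/f](T) → 4
  (R ⋈[b=d] ρ[d/f](T)) → 3
  π[w,d,v,b]((R ⋈[b=d] ρ[d/f](T))) → 3

E1 and E2 produce the same multiset:
w | d | v | b
p | 9 | p | 9
s | 2 | r | 2
t | 2 | r | 2

yes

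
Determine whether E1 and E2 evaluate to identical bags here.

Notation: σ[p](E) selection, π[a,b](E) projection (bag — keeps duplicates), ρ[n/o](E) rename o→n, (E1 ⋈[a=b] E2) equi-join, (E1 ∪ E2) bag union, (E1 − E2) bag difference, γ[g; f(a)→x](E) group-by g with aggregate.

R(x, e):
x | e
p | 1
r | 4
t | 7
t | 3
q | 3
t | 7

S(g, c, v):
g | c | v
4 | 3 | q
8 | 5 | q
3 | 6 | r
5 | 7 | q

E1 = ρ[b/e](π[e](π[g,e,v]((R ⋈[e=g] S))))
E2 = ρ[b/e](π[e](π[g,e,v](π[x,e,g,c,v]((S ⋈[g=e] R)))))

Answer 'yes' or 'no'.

E1 stepwise |·|:
  R → 6
  S → 4
  (R ⋈[e=g] S) → 3
  π[g,e,v]((R ⋈[e=g] S)) → 3
  π[e](π[g,e,v]((R ⋈[e=g] S))) → 3
  ρ[b/e](π[e](π[g,e,v]((R ⋈[e=g] S)))) → 3
E2 stepwise |·|:
  S → 4
  R → 6
  (S ⋈[g=e] R) → 3
  π[x,e,g,c,v]((S ⋈[g=e] R)) → 3
  π[g,e,v](π[x,e,g,c,v]((S ⋈[g=e] R))) → 3
  π[e](π[g,e,v](π[x,e,g,c,v]((S ⋈[g=e] R)))) → 3
  ρ[b/e](π[e](π[g,e,v](π[x,e,g,c,v]((S ⋈[g=e] R))))) → 3

E1 and E2 produce the same multiset:
b
3
3
4

yes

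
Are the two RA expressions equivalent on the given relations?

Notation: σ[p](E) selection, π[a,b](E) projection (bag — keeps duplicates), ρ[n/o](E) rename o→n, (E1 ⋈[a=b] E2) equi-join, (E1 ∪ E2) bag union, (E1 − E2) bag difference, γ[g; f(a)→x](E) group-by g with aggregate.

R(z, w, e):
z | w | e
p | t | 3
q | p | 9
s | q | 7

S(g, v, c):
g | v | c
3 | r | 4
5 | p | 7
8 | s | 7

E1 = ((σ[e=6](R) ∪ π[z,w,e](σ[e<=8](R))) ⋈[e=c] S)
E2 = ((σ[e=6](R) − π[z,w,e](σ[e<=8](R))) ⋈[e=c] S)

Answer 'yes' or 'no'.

E1 row counts bottom-up:
  R → 3
  σ[e=6](R) → 0
  R → 3
  σ[e<=8](R) → 2
  π[z,w,e](σ[e<=8](R)) → 2
  (σ[e=6](R) ∪ π[z,w,e](σ[e<=8](R))) → 2
  S → 3
  ((σ[e=6](R) ∪ π[z,w,e](σ[e<=8](R))) ⋈[e=c] S) → 2
E2 row counts bottom-up:
  R → 3
  σ[e=6](R) → 0
  R → 3
  σ[e<=8](R) → 2
  π[z,w,e](σ[e<=8](R)) → 2
  (σ[e=6](R) − π[z,w,e](σ[e<=8](R))) → 0
  S → 3
  ((σ[e=6](R) − π[z,w,e](σ[e<=8](R))) ⋈[e=c] S) → 0

E1 result:
z | w | e | g | v | c
s | q | 7 | 5 | p | 7
s | q | 7 | 8 | s | 7
E2 result:
z | w | e | g | v | c
(0 rows)
Witness: ('s', 'q', 7, 8, 's', 7) appears 1× in E1 but 0× in E2.

no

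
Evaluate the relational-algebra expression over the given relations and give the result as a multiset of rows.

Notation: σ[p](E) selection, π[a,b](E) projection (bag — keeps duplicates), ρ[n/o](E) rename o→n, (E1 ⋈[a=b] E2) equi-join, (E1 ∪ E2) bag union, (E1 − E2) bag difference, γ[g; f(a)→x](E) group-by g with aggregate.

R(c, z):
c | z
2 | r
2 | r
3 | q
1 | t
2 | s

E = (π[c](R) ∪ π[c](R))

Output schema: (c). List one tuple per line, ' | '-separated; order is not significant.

Row counts bottom-up:
  R → 5
  π[c](R) → 5
  R → 5
  π[c](R) → 5
  (π[c](R) ∪ π[c](R)) → 10

== RESULT ==
c
1
1
2
2
2
2
2
2
3
3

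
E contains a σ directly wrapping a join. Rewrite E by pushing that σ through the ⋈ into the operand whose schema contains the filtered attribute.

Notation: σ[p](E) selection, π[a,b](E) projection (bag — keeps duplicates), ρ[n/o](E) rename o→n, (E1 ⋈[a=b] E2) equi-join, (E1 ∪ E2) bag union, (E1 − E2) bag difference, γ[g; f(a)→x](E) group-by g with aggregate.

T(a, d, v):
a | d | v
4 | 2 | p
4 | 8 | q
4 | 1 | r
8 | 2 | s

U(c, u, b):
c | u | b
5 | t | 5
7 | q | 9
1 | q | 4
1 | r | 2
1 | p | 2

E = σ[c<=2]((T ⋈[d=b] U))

σ filters on c, owned by the right side.
E' = (T ⋈[d=b] σ[c<=2](U))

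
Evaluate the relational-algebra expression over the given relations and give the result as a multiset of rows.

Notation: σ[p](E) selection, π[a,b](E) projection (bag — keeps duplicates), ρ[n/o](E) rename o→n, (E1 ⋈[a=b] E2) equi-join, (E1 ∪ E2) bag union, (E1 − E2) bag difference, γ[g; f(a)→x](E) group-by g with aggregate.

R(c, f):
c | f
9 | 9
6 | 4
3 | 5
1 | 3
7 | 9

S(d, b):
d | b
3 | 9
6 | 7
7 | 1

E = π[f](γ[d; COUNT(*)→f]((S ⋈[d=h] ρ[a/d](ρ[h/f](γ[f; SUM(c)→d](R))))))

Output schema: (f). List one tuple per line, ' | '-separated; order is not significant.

Per-node cardinality:
  S → 3
  R → 5
  γ[f; SUM(c)→d](R) → 4
  ρ[h/f](γ[f; SUM(c)→d](R)) → 4
  ρ[a/d](ρ[h/f](γ[f; SUM(c)→d](R))) → 4
  (S ⋈[d=h] ρ[a/d](ρ[h/f](γ[f; SUM(c)→d](R)))) → 1
  γ[d; COUNT(*)→f]((S ⋈[d=h] ρ[a/d](ρ[h/f](γ[f; SUM(c)→d](R))))) → 1
  π[f](γ[d; COUNT(*)→f]((S ⋈[d=h] ρ[a/d](ρ[h/f](γ[f; SUM(c)→d](R)))))) → 1

== RESULT ==
f
1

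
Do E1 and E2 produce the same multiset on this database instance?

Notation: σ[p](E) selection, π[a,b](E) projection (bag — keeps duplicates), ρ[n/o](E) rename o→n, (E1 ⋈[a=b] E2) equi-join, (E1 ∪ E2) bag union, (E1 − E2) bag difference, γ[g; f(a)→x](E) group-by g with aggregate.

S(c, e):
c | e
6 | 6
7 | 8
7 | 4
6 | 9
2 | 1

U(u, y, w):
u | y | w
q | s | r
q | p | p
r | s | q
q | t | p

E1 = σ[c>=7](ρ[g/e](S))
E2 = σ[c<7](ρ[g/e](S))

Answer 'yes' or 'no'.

E1 per-node cardinality:
  S → 5
  ρ[g/e](S) → 5
  σ[c>=7](ρ[g/e](S)) → 2
E2 per-node cardinality:
  S → 5
  ρ[g/e](S) → 5
  σ[c<7](ρ[g/e](S)) → 3

E1 result:
c | g
7 | 4
7 | 8
E2 result:
c | g
2 | 1
6 | 6
6 | 9
Witness: (7, 4) appears 1× in E1 but 0× in E2.

no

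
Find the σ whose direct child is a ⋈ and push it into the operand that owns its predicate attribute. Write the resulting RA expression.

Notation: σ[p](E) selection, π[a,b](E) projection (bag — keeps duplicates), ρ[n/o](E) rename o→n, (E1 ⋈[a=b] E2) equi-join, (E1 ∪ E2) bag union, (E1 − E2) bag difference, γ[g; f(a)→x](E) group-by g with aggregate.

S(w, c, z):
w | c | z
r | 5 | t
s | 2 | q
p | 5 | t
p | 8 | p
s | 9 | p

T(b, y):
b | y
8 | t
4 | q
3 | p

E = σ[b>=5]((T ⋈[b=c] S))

σ filters on b, owned by the left side.
E' = (σ[b>=5](T) ⋈[b=c] S)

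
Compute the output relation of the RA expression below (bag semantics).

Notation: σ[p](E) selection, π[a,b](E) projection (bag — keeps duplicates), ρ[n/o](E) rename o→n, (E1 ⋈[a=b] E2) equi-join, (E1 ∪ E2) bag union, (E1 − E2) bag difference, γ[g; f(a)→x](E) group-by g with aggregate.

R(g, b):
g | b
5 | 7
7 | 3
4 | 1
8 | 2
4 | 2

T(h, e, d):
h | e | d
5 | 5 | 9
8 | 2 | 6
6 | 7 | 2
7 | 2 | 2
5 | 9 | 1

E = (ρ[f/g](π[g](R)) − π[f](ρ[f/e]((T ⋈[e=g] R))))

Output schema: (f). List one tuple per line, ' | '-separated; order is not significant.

Stepwise |·|:
  R → 5
  π[g](R) → 5
  ρ[f/g](π[g](R)) → 5
  T → 5
  R → 5
  (T ⋈[e=g] R) → 2
  ρ[f/e]((T ⋈[e=g] R)) → 2
  π[f](ρ[f/e]((T ⋈[e=g] R))) → 2
  (ρ[f/g](π[g](R)) − π[f](ρ[f/e]((T ⋈[e=g] R)))) → 3

== RESULT ==
f
4
4
8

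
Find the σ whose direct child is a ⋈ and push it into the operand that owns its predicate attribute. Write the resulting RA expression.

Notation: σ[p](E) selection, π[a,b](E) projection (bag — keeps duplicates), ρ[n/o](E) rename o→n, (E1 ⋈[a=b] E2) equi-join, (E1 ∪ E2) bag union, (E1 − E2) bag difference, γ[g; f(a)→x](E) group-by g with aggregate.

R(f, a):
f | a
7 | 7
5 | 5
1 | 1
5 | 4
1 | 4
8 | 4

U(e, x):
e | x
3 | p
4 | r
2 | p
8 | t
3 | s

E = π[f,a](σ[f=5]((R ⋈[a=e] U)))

σ filters on f, owned by the left side.
E' = π[f,a]((σ[f=5](R) ⋈[a=e] U))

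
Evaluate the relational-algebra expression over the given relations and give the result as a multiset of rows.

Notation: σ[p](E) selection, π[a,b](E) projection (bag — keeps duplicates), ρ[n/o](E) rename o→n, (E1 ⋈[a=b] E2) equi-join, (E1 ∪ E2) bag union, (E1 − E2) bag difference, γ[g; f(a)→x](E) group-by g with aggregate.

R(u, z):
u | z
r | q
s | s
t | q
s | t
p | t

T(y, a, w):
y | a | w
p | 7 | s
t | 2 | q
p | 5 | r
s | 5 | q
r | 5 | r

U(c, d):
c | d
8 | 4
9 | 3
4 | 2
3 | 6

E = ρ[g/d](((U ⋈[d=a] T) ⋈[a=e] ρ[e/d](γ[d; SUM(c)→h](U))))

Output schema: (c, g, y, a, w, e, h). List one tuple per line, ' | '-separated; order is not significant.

Per-node cardinality:
  U → 4
  T → 5
  (U ⋈[d=a] T) → 1
  U → 4
  γ[d; SUM(c)→h](U) → 4
  ρ[e/d](γ[d; SUM(c)→h](U)) → 4
  ((U ⋈[d=a] T) ⋈[a=e] ρ[e/d](γ[d; SUM(c)→h](U))) → 1
  ρ[g/d](((U ⋈[d=a] T) ⋈[a=e] ρ[e/d](γ[d; SUM(c)→h](U)))) → 1

== RESULT ==
c | g | y | a | w | e | h
4 | 2 | t | 2 | q | 2 | 4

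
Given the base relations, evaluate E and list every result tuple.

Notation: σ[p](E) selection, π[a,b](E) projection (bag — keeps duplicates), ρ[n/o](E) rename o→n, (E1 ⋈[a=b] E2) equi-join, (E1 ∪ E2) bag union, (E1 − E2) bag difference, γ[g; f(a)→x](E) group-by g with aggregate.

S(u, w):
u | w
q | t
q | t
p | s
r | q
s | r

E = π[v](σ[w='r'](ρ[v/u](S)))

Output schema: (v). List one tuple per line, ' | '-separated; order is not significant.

Row counts bottom-up:
  S → 5
  ρ[v/u](S) → 5
  σ[w='r'](ρ[v/u](S)) → 1
  π[v](σ[w='r'](ρ[v/u](S))) → 1

== RESULT ==
v
s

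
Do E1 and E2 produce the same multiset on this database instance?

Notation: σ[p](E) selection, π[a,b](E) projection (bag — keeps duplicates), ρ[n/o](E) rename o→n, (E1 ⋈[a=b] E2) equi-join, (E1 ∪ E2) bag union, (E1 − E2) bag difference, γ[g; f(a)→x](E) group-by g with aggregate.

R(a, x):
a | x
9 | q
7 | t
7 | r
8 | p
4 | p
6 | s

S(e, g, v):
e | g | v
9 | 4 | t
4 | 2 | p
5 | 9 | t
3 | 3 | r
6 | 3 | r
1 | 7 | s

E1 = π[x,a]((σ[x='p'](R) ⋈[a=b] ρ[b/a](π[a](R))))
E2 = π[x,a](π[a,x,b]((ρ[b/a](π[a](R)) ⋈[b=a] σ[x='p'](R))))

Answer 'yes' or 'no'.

E1 stepwise |·|:
  R → 6
  σ[x='p'](R) → 2
  R → 6
  π[a](R) → 6
  ρ[b/a](π[a](R)) → 6
  (σ[x='p'](R) ⋈[a=b] ρ[b/a](π[a](R))) → 2
  π[x,a]((σ[x='p'](R) ⋈[a=b] ρ[b/a](π[a](R)))) → 2
E2 stepwise |·|:
  R → 6
  π[a](R) → 6
  ρ[b/a](π[a](R)) → 6
  R → 6
  σ[x='p'](R) → 2
  (ρ[b/a](π[a](R)) ⋈[b=a] σ[x='p'](R)) → 2
  π[a,x,b]((ρ[b/a](π[a](R)) ⋈[b=a] σ[x='p'](R))) → 2
  π[x,a](π[a,x,b]((ρ[b/a](π[a](R)) ⋈[b=a] σ[x='p'](R)))) → 2

E1 and E2 produce the same multiset:
x | a
p | 4
p | 8

yes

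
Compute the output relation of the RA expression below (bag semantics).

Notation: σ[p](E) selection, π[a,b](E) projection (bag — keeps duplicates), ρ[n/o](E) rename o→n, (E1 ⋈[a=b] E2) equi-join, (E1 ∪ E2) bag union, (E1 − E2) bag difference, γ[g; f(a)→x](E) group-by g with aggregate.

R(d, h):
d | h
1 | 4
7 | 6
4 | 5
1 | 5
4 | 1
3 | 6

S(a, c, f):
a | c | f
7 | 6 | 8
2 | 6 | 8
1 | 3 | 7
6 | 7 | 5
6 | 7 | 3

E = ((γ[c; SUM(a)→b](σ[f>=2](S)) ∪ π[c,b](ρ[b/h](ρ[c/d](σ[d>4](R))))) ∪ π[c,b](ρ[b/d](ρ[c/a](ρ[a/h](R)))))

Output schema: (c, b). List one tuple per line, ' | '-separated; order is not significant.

Row counts bottom-up:
  S → 5
  σ[f>=2](S) → 5
  γ[c; SUM(a)→b](σ[f>=2](S)) → 3
  R → 6
  σ[d>4](R) → 1
  ρ[c/d](σ[d>4](R)) → 1
  ρ[b/h](ρ[c/d](σ[d>4](R))) → 1
  π[c,b](ρ[b/h](ρ[c/d](σ[d>4](R)))) → 1
  (γ[c; SUM(a)→b](σ[f>=2](S)) ∪ π[c,b](ρ[b/h](ρ[c/d](σ[d>4](R))))) → 4
  R → 6
  ρ[a/h](R) → 6
  ρ[c/a](ρ[a/h](R)) → 6
  ρ[b/d](ρ[c/a](ρ[a/h](R))) → 6
  π[c,b](ρ[b/d](ρ[c/a](ρ[a/h](R)))) → 6
  ((γ[c; SUM(a)→b](σ[f>=2](S)) ∪ π[c,b](ρ[b/h](ρ[c/d](σ[d>4](R))))) ∪ π[c,b](ρ[b/d](ρ[c/a](ρ[a/h](R))))) → 10

== RESULT ==
c | b
1 | 4
3 | 1
4 | 1
5 | 1
5 | 4
6 | 3
6 | 7
6 | 9
7 | 6
7 | 12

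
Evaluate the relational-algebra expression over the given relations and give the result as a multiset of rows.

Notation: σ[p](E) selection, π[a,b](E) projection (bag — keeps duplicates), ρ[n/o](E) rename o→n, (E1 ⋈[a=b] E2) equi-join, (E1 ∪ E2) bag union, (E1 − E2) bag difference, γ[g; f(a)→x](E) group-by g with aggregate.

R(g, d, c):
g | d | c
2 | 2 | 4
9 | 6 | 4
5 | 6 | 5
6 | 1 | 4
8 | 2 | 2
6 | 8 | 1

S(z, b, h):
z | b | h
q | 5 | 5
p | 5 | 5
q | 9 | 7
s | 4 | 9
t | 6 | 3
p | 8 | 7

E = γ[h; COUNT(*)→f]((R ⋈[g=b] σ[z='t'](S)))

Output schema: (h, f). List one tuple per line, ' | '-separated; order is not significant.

Row counts bottom-up:
  R → 6
  S → 6
  σ[z='t'](S) → 1
  (R ⋈[g=b] σ[z='t'](S)) → 2
  γ[h; COUNT(*)→f]((R ⋈[g=b] σ[z='t'](S))) → 1

== RESULT ==
h | f
3 | 2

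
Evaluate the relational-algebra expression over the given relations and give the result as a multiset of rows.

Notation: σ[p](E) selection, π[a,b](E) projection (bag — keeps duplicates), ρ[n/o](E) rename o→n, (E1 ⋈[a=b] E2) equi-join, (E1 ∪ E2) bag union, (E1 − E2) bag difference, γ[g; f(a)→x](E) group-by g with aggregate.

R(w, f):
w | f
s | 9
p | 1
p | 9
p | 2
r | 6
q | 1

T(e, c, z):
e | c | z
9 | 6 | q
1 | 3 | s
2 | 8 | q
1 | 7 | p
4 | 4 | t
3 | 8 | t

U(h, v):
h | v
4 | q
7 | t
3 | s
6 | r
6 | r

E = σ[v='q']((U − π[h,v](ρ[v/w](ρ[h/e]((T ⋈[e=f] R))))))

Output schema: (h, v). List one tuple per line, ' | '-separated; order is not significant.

Stepwise |·|:
  U → 5
  T → 6
  R → 6
  (T ⋈[e=f] R) → 7
  ρ[h/e]((T ⋈[e=f] R)) → 7
  ρ[v/w](ρ[h/e]((T ⋈[e=f] R))) → 7
  π[h,v](ρ[v/w](ρ[h/e]((T ⋈[e=f] R)))) → 7
  (U − π[h,v](ρ[v/w](ρ[h/e]((T ⋈[e=f] R))))) → 5
  σ[v='q']((U − π[h,v](ρ[v/w](ρ[h/e]((T ⋈[e=f] R)))))) → 1

== RESULT ==
h | v
4 | q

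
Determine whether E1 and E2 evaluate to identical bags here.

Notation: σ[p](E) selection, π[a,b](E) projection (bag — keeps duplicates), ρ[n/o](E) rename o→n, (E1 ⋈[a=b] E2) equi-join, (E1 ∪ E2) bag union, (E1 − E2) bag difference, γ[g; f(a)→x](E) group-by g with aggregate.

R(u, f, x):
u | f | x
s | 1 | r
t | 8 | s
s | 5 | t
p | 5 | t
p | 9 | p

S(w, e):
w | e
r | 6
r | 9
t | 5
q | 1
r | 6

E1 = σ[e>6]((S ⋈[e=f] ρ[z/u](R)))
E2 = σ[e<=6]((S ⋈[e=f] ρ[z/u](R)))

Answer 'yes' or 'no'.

E1 subexpression sizes:
  S → 5
  R → 5
  ρ[z/u](R) → 5
  (S ⋈[e=f] ρ[z/u](R)) → 4
  σ[e>6]((S ⋈[e=f] ρ[z/u](R))) → 1
E2 subexpression sizes:
  S → 5
  R → 5
  ρ[z/u](R) → 5
  (S ⋈[e=f] ρ[z/u](R)) → 4
  σ[e<=6]((S ⋈[e=f] ρ[z/u](R))) → 3

E1 result:
w | e | z | f | x
r | 9 | p | 9 | p
E2 result:
w | e | z | f | x
q | 1 | s | 1 | r
t | 5 | p | 5 | t
t | 5 | s | 5 | t
Witness: ('r', 9, 'p', 9, 'p') appears 1× in E1 but 0× in E2.

no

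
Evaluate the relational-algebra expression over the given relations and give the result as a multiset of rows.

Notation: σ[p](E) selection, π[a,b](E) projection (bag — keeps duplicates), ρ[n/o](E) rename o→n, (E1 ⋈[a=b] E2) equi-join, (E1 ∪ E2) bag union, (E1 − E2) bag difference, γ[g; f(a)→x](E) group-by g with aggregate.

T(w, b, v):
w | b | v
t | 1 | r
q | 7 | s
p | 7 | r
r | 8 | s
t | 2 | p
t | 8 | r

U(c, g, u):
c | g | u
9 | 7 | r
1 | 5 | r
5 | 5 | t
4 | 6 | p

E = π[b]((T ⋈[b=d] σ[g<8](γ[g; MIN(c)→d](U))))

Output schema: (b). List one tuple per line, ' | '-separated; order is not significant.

Per-node cardinality:
  T → 6
  U → 4
  γ[g; MIN(c)→d](U) → 3
  σ[g<8](γ[g; MIN(c)→d](U)) → 3
  (T ⋈[b=d] σ[g<8](γ[g; MIN(c)→d](U))) → 1
  π[b]((T ⋈[b=d] σ[g<8](γ[g; MIN(c)→d](U)))) → 1

== RESULT ==
b
1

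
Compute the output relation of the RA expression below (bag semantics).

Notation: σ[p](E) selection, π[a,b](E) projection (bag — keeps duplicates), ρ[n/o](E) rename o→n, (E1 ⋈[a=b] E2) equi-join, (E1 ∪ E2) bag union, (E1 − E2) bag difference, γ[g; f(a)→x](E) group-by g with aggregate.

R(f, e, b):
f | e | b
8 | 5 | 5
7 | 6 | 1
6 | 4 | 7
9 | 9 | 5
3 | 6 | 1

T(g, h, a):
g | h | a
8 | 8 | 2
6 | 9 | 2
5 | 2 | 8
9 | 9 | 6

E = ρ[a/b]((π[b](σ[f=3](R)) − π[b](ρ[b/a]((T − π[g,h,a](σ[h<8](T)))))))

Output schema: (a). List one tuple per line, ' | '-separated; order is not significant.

Subexpression sizes:
  R → 5
  σ[f=3](R) → 1
  π[b](σ[f=3](R)) → 1
  T → 4
  T → 4
  σ[h<8](T) → 1
  π[g,h,a](σ[h<8](T)) → 1
  (T − π[g,h,a](σ[h<8](T))) → 3
  ρ[b/a]((T − π[g,h,a](σ[h<8](T)))) → 3
  π[b](ρ[b/a]((T − π[g,h,a](σ[h<8](T))))) → 3
  (π[b](σ[f=3](R)) − π[b](ρ[b/a]((T − π[g,h,a](σ[h<8](T)))))) → 1
  ρ[a/b]((π[b](σ[f=3](R)) − π[b](ρ[b/a]((T − π[g,h,a](σ[h<8](T))))))) → 1

== RESULT ==
a
1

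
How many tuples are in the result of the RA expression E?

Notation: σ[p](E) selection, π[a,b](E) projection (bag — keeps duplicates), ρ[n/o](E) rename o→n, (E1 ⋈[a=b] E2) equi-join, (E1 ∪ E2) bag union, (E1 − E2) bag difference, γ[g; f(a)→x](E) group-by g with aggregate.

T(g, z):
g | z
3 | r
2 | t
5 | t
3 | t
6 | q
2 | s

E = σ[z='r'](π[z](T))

Per-node cardinality:
  T → 6
  π[z](T) → 6
  σ[z='r'](π[z](T)) → 1

|E| = 1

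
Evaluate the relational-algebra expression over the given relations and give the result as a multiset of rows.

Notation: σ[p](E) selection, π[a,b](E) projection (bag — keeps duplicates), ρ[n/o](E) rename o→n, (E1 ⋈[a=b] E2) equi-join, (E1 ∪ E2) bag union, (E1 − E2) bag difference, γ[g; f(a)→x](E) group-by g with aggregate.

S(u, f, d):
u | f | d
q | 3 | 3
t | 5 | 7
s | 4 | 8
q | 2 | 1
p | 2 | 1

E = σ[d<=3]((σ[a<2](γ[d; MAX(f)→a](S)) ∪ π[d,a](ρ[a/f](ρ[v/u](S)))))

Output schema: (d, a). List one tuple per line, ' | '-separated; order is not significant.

Stepwise |·|:
  S → 5
  γ[d; MAX(f)→a](S) → 4
  σ[a<2](γ[d; MAX(f)→a](S)) → 0
  S → 5
  ρ[v/u](S) → 5
  ρ[a/f](ρ[v/u](S)) → 5
  π[d,a](ρ[a/f](ρ[v/u](S))) → 5
  (σ[a<2](γ[d; MAX(f)→a](S)) ∪ π[d,a](ρ[a/f](ρ[v/u](S)))) → 5
  σ[d<=3]((σ[a<2](γ[d; MAX(f)→a](S)) ∪ π[d,a](ρ[a/f](ρ[v/u](S))))) → 3

== RESULT ==
d | a
1 | 2
1 | 2
3 | 3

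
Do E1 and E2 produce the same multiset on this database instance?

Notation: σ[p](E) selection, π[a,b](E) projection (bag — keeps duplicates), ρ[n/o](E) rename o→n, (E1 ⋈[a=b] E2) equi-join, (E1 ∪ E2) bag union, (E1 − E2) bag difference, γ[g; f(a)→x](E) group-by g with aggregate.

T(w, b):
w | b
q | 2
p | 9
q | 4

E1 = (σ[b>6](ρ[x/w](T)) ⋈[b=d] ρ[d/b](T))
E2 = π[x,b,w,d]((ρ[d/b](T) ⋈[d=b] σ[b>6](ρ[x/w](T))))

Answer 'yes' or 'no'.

E1 subexpression sizes:
  T → 3
  ρ[x/w](T) → 3
  σ[b>6](ρ[x/w](T)) → 1
  T → 3
  ρ[d/b](T) → 3
  (σ[b>6](ρ[x/w](T)) ⋈[b=d] ρ[d/b](T)) → 1
E2 subexpression sizes:
  T → 3
  ρ[d/b](T) → 3
  T → 3
  ρ[x/w](T) → 3
  σ[b>6](ρ[x/w](T)) → 1
  (ρ[d/b](T) ⋈[d=b] σ[b>6](ρ[x/w](T))) → 1
  π[x,b,w,d]((ρ[d/b](T) ⋈[d=b] σ[b>6](ρ[x/w](T)))) → 1

E1 and E2 produce the same multiset:
x | b | w | d
p | 9 | p | 9

yes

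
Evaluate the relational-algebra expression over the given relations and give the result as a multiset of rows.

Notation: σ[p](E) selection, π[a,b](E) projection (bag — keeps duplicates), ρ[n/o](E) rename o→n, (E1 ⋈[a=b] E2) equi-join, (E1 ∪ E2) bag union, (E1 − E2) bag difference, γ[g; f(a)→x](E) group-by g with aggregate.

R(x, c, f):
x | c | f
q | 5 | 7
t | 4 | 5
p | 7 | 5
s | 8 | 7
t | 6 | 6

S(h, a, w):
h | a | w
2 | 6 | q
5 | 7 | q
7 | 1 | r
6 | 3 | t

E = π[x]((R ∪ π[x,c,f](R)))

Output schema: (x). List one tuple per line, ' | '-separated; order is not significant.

Subexpression sizes:
  R → 5
  R → 5
  π[x,c,f](R) → 5
  (R ∪ π[x,c,f](R)) → 10
  π[x]((R ∪ π[x,c,f](R))) → 10

== RESULT ==
x
p
p
q
q
s
s
t
t
t
t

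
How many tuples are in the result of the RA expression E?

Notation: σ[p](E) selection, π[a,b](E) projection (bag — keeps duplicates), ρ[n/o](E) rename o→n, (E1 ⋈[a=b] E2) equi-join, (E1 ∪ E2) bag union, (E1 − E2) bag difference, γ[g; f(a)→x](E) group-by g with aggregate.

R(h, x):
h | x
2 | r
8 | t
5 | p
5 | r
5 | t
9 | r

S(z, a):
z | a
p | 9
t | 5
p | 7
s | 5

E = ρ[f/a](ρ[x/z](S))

Stepwise |·|:
  S → 4
  ρ[x/z](S) → 4
  ρ[f/a](ρ[x/z](S)) → 4

|E| = 4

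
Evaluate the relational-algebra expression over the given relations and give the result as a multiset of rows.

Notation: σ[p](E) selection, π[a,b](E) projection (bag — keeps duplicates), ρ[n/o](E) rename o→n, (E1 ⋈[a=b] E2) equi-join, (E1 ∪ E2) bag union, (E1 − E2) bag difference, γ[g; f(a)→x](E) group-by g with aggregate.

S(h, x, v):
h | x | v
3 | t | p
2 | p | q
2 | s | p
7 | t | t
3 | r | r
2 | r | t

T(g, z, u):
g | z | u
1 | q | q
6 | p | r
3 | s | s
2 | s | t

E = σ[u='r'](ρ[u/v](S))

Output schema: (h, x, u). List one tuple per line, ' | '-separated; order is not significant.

Stepwise |·|:
  S → 6
  ρ[u/v](S) → 6
  σ[u='r'](ρ[u/v](S)) → 1

== RESULT ==
h | x | u
3 | r | r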